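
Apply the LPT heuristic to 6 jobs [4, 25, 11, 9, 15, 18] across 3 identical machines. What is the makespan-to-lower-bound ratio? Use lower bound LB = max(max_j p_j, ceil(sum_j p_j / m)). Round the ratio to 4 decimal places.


LPT order: [25, 18, 15, 11, 9, 4]
Machine loads after assignment: [29, 27, 26]
LPT makespan = 29
Lower bound = max(max_job, ceil(total/3)) = max(25, 28) = 28
Ratio = 29 / 28 = 1.0357

1.0357


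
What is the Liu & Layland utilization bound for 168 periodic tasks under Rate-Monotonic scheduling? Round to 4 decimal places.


Compute 2^(1/168) = 1.0041343992
Subtract 1: 1.0041343992 - 1 = 0.0041343992
Multiply by n: 168 * 0.0041343992 = 0.6945790656
Round to 4 dp: 0.6946

0.6946


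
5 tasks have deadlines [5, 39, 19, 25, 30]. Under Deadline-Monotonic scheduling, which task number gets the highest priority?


Sort tasks by relative deadline (ascending):
  Task 1: deadline = 5
  Task 3: deadline = 19
  Task 4: deadline = 25
  Task 5: deadline = 30
  Task 2: deadline = 39
Priority order (highest first): [1, 3, 4, 5, 2]
Highest priority task = 1

1


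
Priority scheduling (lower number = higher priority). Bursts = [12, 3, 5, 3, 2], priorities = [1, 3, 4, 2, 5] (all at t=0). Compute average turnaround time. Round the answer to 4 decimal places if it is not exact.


Sort by priority (ascending = highest first):
Order: [(1, 12), (2, 3), (3, 3), (4, 5), (5, 2)]
Completion times:
  Priority 1, burst=12, C=12
  Priority 2, burst=3, C=15
  Priority 3, burst=3, C=18
  Priority 4, burst=5, C=23
  Priority 5, burst=2, C=25
Average turnaround = 93/5 = 18.6

18.6


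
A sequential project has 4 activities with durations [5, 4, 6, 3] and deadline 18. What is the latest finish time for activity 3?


LF(activity 3) = deadline - sum of successor durations
Successors: activities 4 through 4 with durations [3]
Sum of successor durations = 3
LF = 18 - 3 = 15

15


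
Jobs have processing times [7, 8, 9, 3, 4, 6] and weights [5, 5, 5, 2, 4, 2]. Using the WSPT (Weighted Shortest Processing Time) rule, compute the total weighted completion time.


Compute p/w ratios and sort ascending (WSPT): [(4, 4), (7, 5), (3, 2), (8, 5), (9, 5), (6, 2)]
Compute weighted completion times:
  Job (p=4,w=4): C=4, w*C=4*4=16
  Job (p=7,w=5): C=11, w*C=5*11=55
  Job (p=3,w=2): C=14, w*C=2*14=28
  Job (p=8,w=5): C=22, w*C=5*22=110
  Job (p=9,w=5): C=31, w*C=5*31=155
  Job (p=6,w=2): C=37, w*C=2*37=74
Total weighted completion time = 438

438


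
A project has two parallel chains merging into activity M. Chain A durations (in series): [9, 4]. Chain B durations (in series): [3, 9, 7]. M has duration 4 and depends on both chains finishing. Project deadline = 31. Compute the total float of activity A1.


Forward pass: ES(A1) = sum of predecessors on chain A = 0
EF = ES + duration = 0 + 9 = 9
Backward pass: LF(M) = deadline = 31; LS(M) = 31 - 4 = 27
LF(A1) = LS(M) - sum(successors on chain A) = 27 - 4 = 23
LS = LF - duration = 23 - 9 = 14
Total float = LS - ES = 14 - 0 = 14

14


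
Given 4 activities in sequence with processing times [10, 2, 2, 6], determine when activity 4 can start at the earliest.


Activity 4 starts after activities 1 through 3 complete.
Predecessor durations: [10, 2, 2]
ES = 10 + 2 + 2 = 14

14


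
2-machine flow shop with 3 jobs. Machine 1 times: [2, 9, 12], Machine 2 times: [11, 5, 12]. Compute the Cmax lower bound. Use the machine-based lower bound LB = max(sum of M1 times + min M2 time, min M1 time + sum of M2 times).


LB1 = sum(M1 times) + min(M2 times) = 23 + 5 = 28
LB2 = min(M1 times) + sum(M2 times) = 2 + 28 = 30
Lower bound = max(LB1, LB2) = max(28, 30) = 30

30


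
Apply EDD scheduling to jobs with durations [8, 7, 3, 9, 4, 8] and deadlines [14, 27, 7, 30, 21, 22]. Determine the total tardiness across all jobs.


Sort by due date (EDD order): [(3, 7), (8, 14), (4, 21), (8, 22), (7, 27), (9, 30)]
Compute completion times and tardiness:
  Job 1: p=3, d=7, C=3, tardiness=max(0,3-7)=0
  Job 2: p=8, d=14, C=11, tardiness=max(0,11-14)=0
  Job 3: p=4, d=21, C=15, tardiness=max(0,15-21)=0
  Job 4: p=8, d=22, C=23, tardiness=max(0,23-22)=1
  Job 5: p=7, d=27, C=30, tardiness=max(0,30-27)=3
  Job 6: p=9, d=30, C=39, tardiness=max(0,39-30)=9
Total tardiness = 13

13


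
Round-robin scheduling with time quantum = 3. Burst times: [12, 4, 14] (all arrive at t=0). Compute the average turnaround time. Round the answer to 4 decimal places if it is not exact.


Time quantum = 3
Execution trace:
  J1 runs 3 units, time = 3
  J2 runs 3 units, time = 6
  J3 runs 3 units, time = 9
  J1 runs 3 units, time = 12
  J2 runs 1 units, time = 13
  J3 runs 3 units, time = 16
  J1 runs 3 units, time = 19
  J3 runs 3 units, time = 22
  J1 runs 3 units, time = 25
  J3 runs 3 units, time = 28
  J3 runs 2 units, time = 30
Finish times: [25, 13, 30]
Average turnaround = 68/3 = 22.6667

22.6667


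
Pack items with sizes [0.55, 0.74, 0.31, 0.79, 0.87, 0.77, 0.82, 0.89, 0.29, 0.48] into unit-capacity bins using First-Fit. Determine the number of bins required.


Place items sequentially using First-Fit:
  Item 0.55 -> new Bin 1
  Item 0.74 -> new Bin 2
  Item 0.31 -> Bin 1 (now 0.86)
  Item 0.79 -> new Bin 3
  Item 0.87 -> new Bin 4
  Item 0.77 -> new Bin 5
  Item 0.82 -> new Bin 6
  Item 0.89 -> new Bin 7
  Item 0.29 -> new Bin 8
  Item 0.48 -> Bin 8 (now 0.77)
Total bins used = 8

8


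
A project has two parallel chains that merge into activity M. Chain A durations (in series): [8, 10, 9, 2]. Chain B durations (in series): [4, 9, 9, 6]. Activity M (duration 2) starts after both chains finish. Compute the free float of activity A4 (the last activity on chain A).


ES(A4) = sum of predecessors on chain A = 27
EF(A4) = ES + duration = 27 + 2 = 29
Successor of A4 is M. ES(M) = max(sum(A), sum(B)) = max(29, 28) = 29
Free float = ES(successor) - EF(current) = 29 - 29 = 0

0


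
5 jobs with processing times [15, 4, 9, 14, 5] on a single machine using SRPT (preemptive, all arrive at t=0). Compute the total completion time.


Since all jobs arrive at t=0, SRPT equals SPT ordering.
SPT order: [4, 5, 9, 14, 15]
Completion times:
  Job 1: p=4, C=4
  Job 2: p=5, C=9
  Job 3: p=9, C=18
  Job 4: p=14, C=32
  Job 5: p=15, C=47
Total completion time = 4 + 9 + 18 + 32 + 47 = 110

110


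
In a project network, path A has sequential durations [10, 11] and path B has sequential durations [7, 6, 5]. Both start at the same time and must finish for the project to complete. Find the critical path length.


Path A total = 10 + 11 = 21
Path B total = 7 + 6 + 5 = 18
Critical path = longest path = max(21, 18) = 21

21


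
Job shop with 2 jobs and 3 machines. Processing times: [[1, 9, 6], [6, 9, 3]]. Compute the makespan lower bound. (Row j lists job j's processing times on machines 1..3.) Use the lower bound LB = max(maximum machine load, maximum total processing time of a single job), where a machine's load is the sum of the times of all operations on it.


Machine loads:
  Machine 1: 1 + 6 = 7
  Machine 2: 9 + 9 = 18
  Machine 3: 6 + 3 = 9
Max machine load = 18
Job totals:
  Job 1: 16
  Job 2: 18
Max job total = 18
Lower bound = max(18, 18) = 18

18


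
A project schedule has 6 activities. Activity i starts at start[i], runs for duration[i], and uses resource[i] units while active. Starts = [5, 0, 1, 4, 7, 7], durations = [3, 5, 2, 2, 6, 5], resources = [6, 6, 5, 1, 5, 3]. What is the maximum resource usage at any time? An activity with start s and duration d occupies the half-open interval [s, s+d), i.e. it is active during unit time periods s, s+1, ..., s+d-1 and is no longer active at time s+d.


Each activity i is active on [start_i, start_i + duration_i).
Compute total resource usage per time slot:
  t=0: active resources = [6], total = 6
  t=1: active resources = [6, 5], total = 11
  t=2: active resources = [6, 5], total = 11
  t=3: active resources = [6], total = 6
  t=4: active resources = [6, 1], total = 7
  t=5: active resources = [6, 1], total = 7
  t=6: active resources = [6], total = 6
  t=7: active resources = [6, 5, 3], total = 14
  t=8: active resources = [5, 3], total = 8
  t=9: active resources = [5, 3], total = 8
  t=10: active resources = [5, 3], total = 8
  t=11: active resources = [5, 3], total = 8
  t=12: active resources = [5], total = 5
Peak resource demand = 14

14


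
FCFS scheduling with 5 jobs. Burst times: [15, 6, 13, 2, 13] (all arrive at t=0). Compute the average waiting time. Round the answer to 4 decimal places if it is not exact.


FCFS order (as given): [15, 6, 13, 2, 13]
Waiting times:
  Job 1: wait = 0
  Job 2: wait = 15
  Job 3: wait = 21
  Job 4: wait = 34
  Job 5: wait = 36
Sum of waiting times = 106
Average waiting time = 106/5 = 21.2

21.2


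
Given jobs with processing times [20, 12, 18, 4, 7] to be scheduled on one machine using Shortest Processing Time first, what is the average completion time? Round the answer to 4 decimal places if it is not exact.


Sort jobs by processing time (SPT order): [4, 7, 12, 18, 20]
Compute completion times sequentially:
  Job 1: processing = 4, completes at 4
  Job 2: processing = 7, completes at 11
  Job 3: processing = 12, completes at 23
  Job 4: processing = 18, completes at 41
  Job 5: processing = 20, completes at 61
Sum of completion times = 140
Average completion time = 140/5 = 28.0

28.0


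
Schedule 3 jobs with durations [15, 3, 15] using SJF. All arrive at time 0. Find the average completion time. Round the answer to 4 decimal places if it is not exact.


SJF order (ascending): [3, 15, 15]
Completion times:
  Job 1: burst=3, C=3
  Job 2: burst=15, C=18
  Job 3: burst=15, C=33
Average completion = 54/3 = 18.0

18.0


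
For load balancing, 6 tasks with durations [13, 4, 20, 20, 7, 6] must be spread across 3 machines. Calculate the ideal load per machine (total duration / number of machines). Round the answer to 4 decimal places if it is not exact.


Total processing time = 13 + 4 + 20 + 20 + 7 + 6 = 70
Number of machines = 3
Ideal balanced load = 70 / 3 = 23.3333

23.3333


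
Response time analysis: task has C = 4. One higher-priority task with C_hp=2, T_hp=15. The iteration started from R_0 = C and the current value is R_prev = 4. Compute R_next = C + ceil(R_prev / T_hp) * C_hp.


R_next = C + ceil(R_prev / T_hp) * C_hp
ceil(4 / 15) = ceil(0.2667) = 1
Interference = 1 * 2 = 2
R_next = 4 + 2 = 6

6


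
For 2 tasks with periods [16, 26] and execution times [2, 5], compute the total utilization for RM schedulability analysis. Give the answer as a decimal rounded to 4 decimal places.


Compute individual utilizations (exact fractions):
  Task 1: C/T = 2/16 = 1/8 (approx. 0.125)
  Task 2: C/T = 5/26 (approx. 0.1923)
Total utilization U = 1/8 + 5/26 = 33/104
Rounded to 4 decimal places: U = 0.3173
RM (Liu & Layland) bound for 2 tasks = 0.828427; compare with U = 33/104 (approx. 0.317308)
U <= bound, so schedulable by RM sufficient condition.

0.3173


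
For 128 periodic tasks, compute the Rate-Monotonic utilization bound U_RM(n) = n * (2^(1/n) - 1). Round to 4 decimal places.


Compute 2^(1/128) = 1.0054299011
Subtract 1: 1.0054299011 - 1 = 0.0054299011
Multiply by n: 128 * 0.0054299011 = 0.6950273408
Round to 4 dp: 0.6950

0.6950


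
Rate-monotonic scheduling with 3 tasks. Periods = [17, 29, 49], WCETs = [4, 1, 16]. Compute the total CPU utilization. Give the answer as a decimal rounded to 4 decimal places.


Compute individual utilizations (exact fractions):
  Task 1: C/T = 4/17 (approx. 0.2353)
  Task 2: C/T = 1/29 (approx. 0.0345)
  Task 3: C/T = 16/49 (approx. 0.3265)
Total utilization U = 4/17 + 1/29 + 16/49 = 14405/24157
Rounded to 4 decimal places: U = 0.5963
RM (Liu & Layland) bound for 3 tasks = 0.779763; compare with U = 14405/24157 (approx. 0.596307)
U <= bound, so schedulable by RM sufficient condition.

0.5963


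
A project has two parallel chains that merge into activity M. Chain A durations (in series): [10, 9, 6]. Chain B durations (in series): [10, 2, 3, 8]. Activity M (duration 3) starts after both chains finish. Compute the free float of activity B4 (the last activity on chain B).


ES(B4) = sum of predecessors on chain B = 15
EF(B4) = ES + duration = 15 + 8 = 23
Successor of B4 is M. ES(M) = max(sum(A), sum(B)) = max(25, 23) = 25
Free float = ES(successor) - EF(current) = 25 - 23 = 2

2


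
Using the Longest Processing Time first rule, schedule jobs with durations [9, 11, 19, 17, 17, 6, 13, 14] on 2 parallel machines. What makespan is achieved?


Sort jobs in decreasing order (LPT): [19, 17, 17, 14, 13, 11, 9, 6]
Assign each job to the least loaded machine:
  Machine 1: jobs [19, 14, 13, 6], load = 52
  Machine 2: jobs [17, 17, 11, 9], load = 54
Makespan = max load = 54

54


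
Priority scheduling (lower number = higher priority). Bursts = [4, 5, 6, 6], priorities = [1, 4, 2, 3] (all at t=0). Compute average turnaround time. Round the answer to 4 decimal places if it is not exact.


Sort by priority (ascending = highest first):
Order: [(1, 4), (2, 6), (3, 6), (4, 5)]
Completion times:
  Priority 1, burst=4, C=4
  Priority 2, burst=6, C=10
  Priority 3, burst=6, C=16
  Priority 4, burst=5, C=21
Average turnaround = 51/4 = 12.75

12.75


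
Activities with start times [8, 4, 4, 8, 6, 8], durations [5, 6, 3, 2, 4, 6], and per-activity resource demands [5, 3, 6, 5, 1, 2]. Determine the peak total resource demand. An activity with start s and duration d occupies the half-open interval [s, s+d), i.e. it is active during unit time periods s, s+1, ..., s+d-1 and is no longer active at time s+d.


Each activity i is active on [start_i, start_i + duration_i).
Compute total resource usage per time slot:
  t=0: active resources = [], total = 0
  t=1: active resources = [], total = 0
  t=2: active resources = [], total = 0
  t=3: active resources = [], total = 0
  t=4: active resources = [3, 6], total = 9
  t=5: active resources = [3, 6], total = 9
  t=6: active resources = [3, 6, 1], total = 10
  t=7: active resources = [3, 1], total = 4
  t=8: active resources = [5, 3, 5, 1, 2], total = 16
  t=9: active resources = [5, 3, 5, 1, 2], total = 16
  t=10: active resources = [5, 2], total = 7
  t=11: active resources = [5, 2], total = 7
  t=12: active resources = [5, 2], total = 7
  t=13: active resources = [2], total = 2
Peak resource demand = 16

16


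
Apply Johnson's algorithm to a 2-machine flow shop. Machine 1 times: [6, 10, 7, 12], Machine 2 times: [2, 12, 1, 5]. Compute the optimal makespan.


Apply Johnson's rule:
  Group 1 (a <= b): [(2, 10, 12)]
  Group 2 (a > b): [(4, 12, 5), (1, 6, 2), (3, 7, 1)]
Optimal job order: [2, 4, 1, 3]
Schedule:
  Job 2: M1 done at 10, M2 done at 22
  Job 4: M1 done at 22, M2 done at 27
  Job 1: M1 done at 28, M2 done at 30
  Job 3: M1 done at 35, M2 done at 36
Makespan = 36

36


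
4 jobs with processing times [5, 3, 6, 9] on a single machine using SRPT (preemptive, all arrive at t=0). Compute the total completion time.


Since all jobs arrive at t=0, SRPT equals SPT ordering.
SPT order: [3, 5, 6, 9]
Completion times:
  Job 1: p=3, C=3
  Job 2: p=5, C=8
  Job 3: p=6, C=14
  Job 4: p=9, C=23
Total completion time = 3 + 8 + 14 + 23 = 48

48


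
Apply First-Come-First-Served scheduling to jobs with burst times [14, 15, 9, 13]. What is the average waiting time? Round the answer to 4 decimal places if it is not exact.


FCFS order (as given): [14, 15, 9, 13]
Waiting times:
  Job 1: wait = 0
  Job 2: wait = 14
  Job 3: wait = 29
  Job 4: wait = 38
Sum of waiting times = 81
Average waiting time = 81/4 = 20.25

20.25


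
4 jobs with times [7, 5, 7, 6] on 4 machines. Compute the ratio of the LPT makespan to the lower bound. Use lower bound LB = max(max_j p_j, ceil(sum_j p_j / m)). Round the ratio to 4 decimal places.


LPT order: [7, 7, 6, 5]
Machine loads after assignment: [7, 7, 6, 5]
LPT makespan = 7
Lower bound = max(max_job, ceil(total/4)) = max(7, 7) = 7
Ratio = 7 / 7 = 1.0

1.0


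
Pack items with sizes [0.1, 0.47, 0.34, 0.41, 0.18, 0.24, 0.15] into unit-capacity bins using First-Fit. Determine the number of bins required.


Place items sequentially using First-Fit:
  Item 0.1 -> new Bin 1
  Item 0.47 -> Bin 1 (now 0.57)
  Item 0.34 -> Bin 1 (now 0.91)
  Item 0.41 -> new Bin 2
  Item 0.18 -> Bin 2 (now 0.59)
  Item 0.24 -> Bin 2 (now 0.83)
  Item 0.15 -> Bin 2 (now 0.98)
Total bins used = 2

2


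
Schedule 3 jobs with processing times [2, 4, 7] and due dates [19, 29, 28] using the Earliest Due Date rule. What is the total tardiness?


Sort by due date (EDD order): [(2, 19), (7, 28), (4, 29)]
Compute completion times and tardiness:
  Job 1: p=2, d=19, C=2, tardiness=max(0,2-19)=0
  Job 2: p=7, d=28, C=9, tardiness=max(0,9-28)=0
  Job 3: p=4, d=29, C=13, tardiness=max(0,13-29)=0
Total tardiness = 0

0


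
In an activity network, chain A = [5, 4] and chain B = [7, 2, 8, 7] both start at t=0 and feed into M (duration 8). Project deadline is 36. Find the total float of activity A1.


Forward pass: ES(A1) = sum of predecessors on chain A = 0
EF = ES + duration = 0 + 5 = 5
Backward pass: LF(M) = deadline = 36; LS(M) = 36 - 8 = 28
LF(A1) = LS(M) - sum(successors on chain A) = 28 - 4 = 24
LS = LF - duration = 24 - 5 = 19
Total float = LS - ES = 19 - 0 = 19

19


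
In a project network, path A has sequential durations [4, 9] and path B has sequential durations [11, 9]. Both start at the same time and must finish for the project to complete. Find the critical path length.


Path A total = 4 + 9 = 13
Path B total = 11 + 9 = 20
Critical path = longest path = max(13, 20) = 20

20


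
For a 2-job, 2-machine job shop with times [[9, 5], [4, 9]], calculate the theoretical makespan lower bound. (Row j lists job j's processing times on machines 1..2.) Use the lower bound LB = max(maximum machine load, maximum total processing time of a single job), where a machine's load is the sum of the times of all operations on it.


Machine loads:
  Machine 1: 9 + 4 = 13
  Machine 2: 5 + 9 = 14
Max machine load = 14
Job totals:
  Job 1: 14
  Job 2: 13
Max job total = 14
Lower bound = max(14, 14) = 14

14


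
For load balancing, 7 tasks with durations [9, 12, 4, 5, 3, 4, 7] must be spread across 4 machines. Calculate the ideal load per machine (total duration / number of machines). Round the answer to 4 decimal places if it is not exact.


Total processing time = 9 + 12 + 4 + 5 + 3 + 4 + 7 = 44
Number of machines = 4
Ideal balanced load = 44 / 4 = 11.0

11.0


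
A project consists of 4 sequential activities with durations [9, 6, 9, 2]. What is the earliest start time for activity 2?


Activity 2 starts after activities 1 through 1 complete.
Predecessor durations: [9]
ES = 9 = 9

9


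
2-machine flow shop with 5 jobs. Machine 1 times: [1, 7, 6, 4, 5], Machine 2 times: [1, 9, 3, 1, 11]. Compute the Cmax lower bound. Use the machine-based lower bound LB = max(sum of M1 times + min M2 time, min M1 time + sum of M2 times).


LB1 = sum(M1 times) + min(M2 times) = 23 + 1 = 24
LB2 = min(M1 times) + sum(M2 times) = 1 + 25 = 26
Lower bound = max(LB1, LB2) = max(24, 26) = 26

26


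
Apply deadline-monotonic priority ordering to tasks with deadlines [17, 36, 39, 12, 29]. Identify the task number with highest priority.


Sort tasks by relative deadline (ascending):
  Task 4: deadline = 12
  Task 1: deadline = 17
  Task 5: deadline = 29
  Task 2: deadline = 36
  Task 3: deadline = 39
Priority order (highest first): [4, 1, 5, 2, 3]
Highest priority task = 4

4


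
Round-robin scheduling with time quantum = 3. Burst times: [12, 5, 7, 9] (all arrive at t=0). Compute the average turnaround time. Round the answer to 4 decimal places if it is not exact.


Time quantum = 3
Execution trace:
  J1 runs 3 units, time = 3
  J2 runs 3 units, time = 6
  J3 runs 3 units, time = 9
  J4 runs 3 units, time = 12
  J1 runs 3 units, time = 15
  J2 runs 2 units, time = 17
  J3 runs 3 units, time = 20
  J4 runs 3 units, time = 23
  J1 runs 3 units, time = 26
  J3 runs 1 units, time = 27
  J4 runs 3 units, time = 30
  J1 runs 3 units, time = 33
Finish times: [33, 17, 27, 30]
Average turnaround = 107/4 = 26.75

26.75


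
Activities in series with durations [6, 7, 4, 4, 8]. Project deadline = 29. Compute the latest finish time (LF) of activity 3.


LF(activity 3) = deadline - sum of successor durations
Successors: activities 4 through 5 with durations [4, 8]
Sum of successor durations = 12
LF = 29 - 12 = 17

17


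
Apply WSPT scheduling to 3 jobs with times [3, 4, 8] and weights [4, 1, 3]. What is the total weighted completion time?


Compute p/w ratios and sort ascending (WSPT): [(3, 4), (8, 3), (4, 1)]
Compute weighted completion times:
  Job (p=3,w=4): C=3, w*C=4*3=12
  Job (p=8,w=3): C=11, w*C=3*11=33
  Job (p=4,w=1): C=15, w*C=1*15=15
Total weighted completion time = 60

60


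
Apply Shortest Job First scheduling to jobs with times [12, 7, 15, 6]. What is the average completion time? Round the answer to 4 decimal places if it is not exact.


SJF order (ascending): [6, 7, 12, 15]
Completion times:
  Job 1: burst=6, C=6
  Job 2: burst=7, C=13
  Job 3: burst=12, C=25
  Job 4: burst=15, C=40
Average completion = 84/4 = 21.0

21.0


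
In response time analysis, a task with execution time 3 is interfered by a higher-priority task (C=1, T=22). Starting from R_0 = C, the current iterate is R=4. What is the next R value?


R_next = C + ceil(R_prev / T_hp) * C_hp
ceil(4 / 22) = ceil(0.1818) = 1
Interference = 1 * 1 = 1
R_next = 3 + 1 = 4
R_next = R_prev, so the iteration has converged (response time = 4).

4


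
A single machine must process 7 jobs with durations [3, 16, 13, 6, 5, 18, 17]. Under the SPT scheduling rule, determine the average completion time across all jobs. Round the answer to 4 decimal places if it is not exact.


Sort jobs by processing time (SPT order): [3, 5, 6, 13, 16, 17, 18]
Compute completion times sequentially:
  Job 1: processing = 3, completes at 3
  Job 2: processing = 5, completes at 8
  Job 3: processing = 6, completes at 14
  Job 4: processing = 13, completes at 27
  Job 5: processing = 16, completes at 43
  Job 6: processing = 17, completes at 60
  Job 7: processing = 18, completes at 78
Sum of completion times = 233
Average completion time = 233/7 = 33.2857

33.2857


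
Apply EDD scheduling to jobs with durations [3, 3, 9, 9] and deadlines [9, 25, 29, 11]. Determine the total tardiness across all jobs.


Sort by due date (EDD order): [(3, 9), (9, 11), (3, 25), (9, 29)]
Compute completion times and tardiness:
  Job 1: p=3, d=9, C=3, tardiness=max(0,3-9)=0
  Job 2: p=9, d=11, C=12, tardiness=max(0,12-11)=1
  Job 3: p=3, d=25, C=15, tardiness=max(0,15-25)=0
  Job 4: p=9, d=29, C=24, tardiness=max(0,24-29)=0
Total tardiness = 1

1


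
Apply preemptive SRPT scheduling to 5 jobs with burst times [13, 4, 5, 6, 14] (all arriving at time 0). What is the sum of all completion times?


Since all jobs arrive at t=0, SRPT equals SPT ordering.
SPT order: [4, 5, 6, 13, 14]
Completion times:
  Job 1: p=4, C=4
  Job 2: p=5, C=9
  Job 3: p=6, C=15
  Job 4: p=13, C=28
  Job 5: p=14, C=42
Total completion time = 4 + 9 + 15 + 28 + 42 = 98

98


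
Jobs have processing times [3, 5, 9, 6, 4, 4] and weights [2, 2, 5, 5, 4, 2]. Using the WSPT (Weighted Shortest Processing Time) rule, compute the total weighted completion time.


Compute p/w ratios and sort ascending (WSPT): [(4, 4), (6, 5), (3, 2), (9, 5), (4, 2), (5, 2)]
Compute weighted completion times:
  Job (p=4,w=4): C=4, w*C=4*4=16
  Job (p=6,w=5): C=10, w*C=5*10=50
  Job (p=3,w=2): C=13, w*C=2*13=26
  Job (p=9,w=5): C=22, w*C=5*22=110
  Job (p=4,w=2): C=26, w*C=2*26=52
  Job (p=5,w=2): C=31, w*C=2*31=62
Total weighted completion time = 316

316


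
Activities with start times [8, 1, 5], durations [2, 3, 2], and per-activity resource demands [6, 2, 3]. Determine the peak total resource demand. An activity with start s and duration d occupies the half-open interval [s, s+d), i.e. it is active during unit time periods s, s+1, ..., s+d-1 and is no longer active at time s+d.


Each activity i is active on [start_i, start_i + duration_i).
Compute total resource usage per time slot:
  t=0: active resources = [], total = 0
  t=1: active resources = [2], total = 2
  t=2: active resources = [2], total = 2
  t=3: active resources = [2], total = 2
  t=4: active resources = [], total = 0
  t=5: active resources = [3], total = 3
  t=6: active resources = [3], total = 3
  t=7: active resources = [], total = 0
  t=8: active resources = [6], total = 6
  t=9: active resources = [6], total = 6
Peak resource demand = 6

6


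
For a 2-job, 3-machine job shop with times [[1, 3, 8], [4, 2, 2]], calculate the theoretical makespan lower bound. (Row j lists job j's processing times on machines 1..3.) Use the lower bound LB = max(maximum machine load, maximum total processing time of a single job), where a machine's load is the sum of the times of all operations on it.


Machine loads:
  Machine 1: 1 + 4 = 5
  Machine 2: 3 + 2 = 5
  Machine 3: 8 + 2 = 10
Max machine load = 10
Job totals:
  Job 1: 12
  Job 2: 8
Max job total = 12
Lower bound = max(10, 12) = 12

12


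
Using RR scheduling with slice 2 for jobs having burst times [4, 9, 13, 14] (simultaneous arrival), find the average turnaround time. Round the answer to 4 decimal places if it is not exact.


Time quantum = 2
Execution trace:
  J1 runs 2 units, time = 2
  J2 runs 2 units, time = 4
  J3 runs 2 units, time = 6
  J4 runs 2 units, time = 8
  J1 runs 2 units, time = 10
  J2 runs 2 units, time = 12
  J3 runs 2 units, time = 14
  J4 runs 2 units, time = 16
  J2 runs 2 units, time = 18
  J3 runs 2 units, time = 20
  J4 runs 2 units, time = 22
  J2 runs 2 units, time = 24
  J3 runs 2 units, time = 26
  J4 runs 2 units, time = 28
  J2 runs 1 units, time = 29
  J3 runs 2 units, time = 31
  J4 runs 2 units, time = 33
  J3 runs 2 units, time = 35
  J4 runs 2 units, time = 37
  J3 runs 1 units, time = 38
  J4 runs 2 units, time = 40
Finish times: [10, 29, 38, 40]
Average turnaround = 117/4 = 29.25

29.25


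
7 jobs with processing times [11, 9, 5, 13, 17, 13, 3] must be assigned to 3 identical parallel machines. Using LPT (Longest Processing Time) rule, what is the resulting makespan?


Sort jobs in decreasing order (LPT): [17, 13, 13, 11, 9, 5, 3]
Assign each job to the least loaded machine:
  Machine 1: jobs [17, 5, 3], load = 25
  Machine 2: jobs [13, 11], load = 24
  Machine 3: jobs [13, 9], load = 22
Makespan = max load = 25

25


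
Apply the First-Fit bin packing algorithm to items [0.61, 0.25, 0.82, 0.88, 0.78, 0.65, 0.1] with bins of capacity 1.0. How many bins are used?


Place items sequentially using First-Fit:
  Item 0.61 -> new Bin 1
  Item 0.25 -> Bin 1 (now 0.86)
  Item 0.82 -> new Bin 2
  Item 0.88 -> new Bin 3
  Item 0.78 -> new Bin 4
  Item 0.65 -> new Bin 5
  Item 0.1 -> Bin 1 (now 0.96)
Total bins used = 5

5


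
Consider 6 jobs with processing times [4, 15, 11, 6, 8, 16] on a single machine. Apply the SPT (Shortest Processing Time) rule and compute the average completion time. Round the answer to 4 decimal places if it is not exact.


Sort jobs by processing time (SPT order): [4, 6, 8, 11, 15, 16]
Compute completion times sequentially:
  Job 1: processing = 4, completes at 4
  Job 2: processing = 6, completes at 10
  Job 3: processing = 8, completes at 18
  Job 4: processing = 11, completes at 29
  Job 5: processing = 15, completes at 44
  Job 6: processing = 16, completes at 60
Sum of completion times = 165
Average completion time = 165/6 = 27.5

27.5


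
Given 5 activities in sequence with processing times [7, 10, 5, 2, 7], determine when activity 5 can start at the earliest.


Activity 5 starts after activities 1 through 4 complete.
Predecessor durations: [7, 10, 5, 2]
ES = 7 + 10 + 5 + 2 = 24

24


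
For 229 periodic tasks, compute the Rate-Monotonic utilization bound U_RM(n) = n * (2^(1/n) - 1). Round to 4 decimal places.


Compute 2^(1/229) = 1.0030314291
Subtract 1: 1.0030314291 - 1 = 0.0030314291
Multiply by n: 229 * 0.0030314291 = 0.6941972639
Round to 4 dp: 0.6942

0.6942


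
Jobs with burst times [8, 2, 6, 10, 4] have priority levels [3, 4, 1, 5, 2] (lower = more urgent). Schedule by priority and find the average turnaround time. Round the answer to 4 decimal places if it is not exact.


Sort by priority (ascending = highest first):
Order: [(1, 6), (2, 4), (3, 8), (4, 2), (5, 10)]
Completion times:
  Priority 1, burst=6, C=6
  Priority 2, burst=4, C=10
  Priority 3, burst=8, C=18
  Priority 4, burst=2, C=20
  Priority 5, burst=10, C=30
Average turnaround = 84/5 = 16.8

16.8


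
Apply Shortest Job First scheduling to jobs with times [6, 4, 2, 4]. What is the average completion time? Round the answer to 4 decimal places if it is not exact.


SJF order (ascending): [2, 4, 4, 6]
Completion times:
  Job 1: burst=2, C=2
  Job 2: burst=4, C=6
  Job 3: burst=4, C=10
  Job 4: burst=6, C=16
Average completion = 34/4 = 8.5

8.5


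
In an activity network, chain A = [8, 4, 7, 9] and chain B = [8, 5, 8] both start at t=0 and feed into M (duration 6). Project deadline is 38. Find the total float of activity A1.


Forward pass: ES(A1) = sum of predecessors on chain A = 0
EF = ES + duration = 0 + 8 = 8
Backward pass: LF(M) = deadline = 38; LS(M) = 38 - 6 = 32
LF(A1) = LS(M) - sum(successors on chain A) = 32 - 20 = 12
LS = LF - duration = 12 - 8 = 4
Total float = LS - ES = 4 - 0 = 4

4


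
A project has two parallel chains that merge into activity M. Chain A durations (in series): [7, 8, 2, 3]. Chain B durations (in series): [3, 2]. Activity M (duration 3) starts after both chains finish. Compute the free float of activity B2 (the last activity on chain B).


ES(B2) = sum of predecessors on chain B = 3
EF(B2) = ES + duration = 3 + 2 = 5
Successor of B2 is M. ES(M) = max(sum(A), sum(B)) = max(20, 5) = 20
Free float = ES(successor) - EF(current) = 20 - 5 = 15

15


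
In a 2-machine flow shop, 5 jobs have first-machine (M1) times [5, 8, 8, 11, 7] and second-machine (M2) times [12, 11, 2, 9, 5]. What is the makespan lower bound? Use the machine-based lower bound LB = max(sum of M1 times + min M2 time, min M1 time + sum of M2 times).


LB1 = sum(M1 times) + min(M2 times) = 39 + 2 = 41
LB2 = min(M1 times) + sum(M2 times) = 5 + 39 = 44
Lower bound = max(LB1, LB2) = max(41, 44) = 44

44


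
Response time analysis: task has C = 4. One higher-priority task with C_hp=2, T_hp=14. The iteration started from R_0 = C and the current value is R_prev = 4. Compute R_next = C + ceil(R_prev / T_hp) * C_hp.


R_next = C + ceil(R_prev / T_hp) * C_hp
ceil(4 / 14) = ceil(0.2857) = 1
Interference = 1 * 2 = 2
R_next = 4 + 2 = 6

6


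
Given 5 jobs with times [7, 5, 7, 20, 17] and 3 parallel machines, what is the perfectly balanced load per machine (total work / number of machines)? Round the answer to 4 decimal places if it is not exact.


Total processing time = 7 + 5 + 7 + 20 + 17 = 56
Number of machines = 3
Ideal balanced load = 56 / 3 = 18.6667

18.6667


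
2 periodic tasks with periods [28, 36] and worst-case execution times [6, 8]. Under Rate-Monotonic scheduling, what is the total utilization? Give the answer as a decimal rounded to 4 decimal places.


Compute individual utilizations (exact fractions):
  Task 1: C/T = 6/28 = 3/14 (approx. 0.2143)
  Task 2: C/T = 8/36 = 2/9 (approx. 0.2222)
Total utilization U = 3/14 + 2/9 = 55/126
Rounded to 4 decimal places: U = 0.4365
RM (Liu & Layland) bound for 2 tasks = 0.828427; compare with U = 55/126 (approx. 0.436508)
U <= bound, so schedulable by RM sufficient condition.

0.4365


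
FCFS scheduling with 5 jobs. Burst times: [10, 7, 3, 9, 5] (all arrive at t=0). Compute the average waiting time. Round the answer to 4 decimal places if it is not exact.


FCFS order (as given): [10, 7, 3, 9, 5]
Waiting times:
  Job 1: wait = 0
  Job 2: wait = 10
  Job 3: wait = 17
  Job 4: wait = 20
  Job 5: wait = 29
Sum of waiting times = 76
Average waiting time = 76/5 = 15.2

15.2


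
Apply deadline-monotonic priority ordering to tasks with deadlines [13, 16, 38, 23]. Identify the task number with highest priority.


Sort tasks by relative deadline (ascending):
  Task 1: deadline = 13
  Task 2: deadline = 16
  Task 4: deadline = 23
  Task 3: deadline = 38
Priority order (highest first): [1, 2, 4, 3]
Highest priority task = 1

1


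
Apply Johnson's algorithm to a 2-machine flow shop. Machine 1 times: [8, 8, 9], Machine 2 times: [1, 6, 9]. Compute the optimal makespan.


Apply Johnson's rule:
  Group 1 (a <= b): [(3, 9, 9)]
  Group 2 (a > b): [(2, 8, 6), (1, 8, 1)]
Optimal job order: [3, 2, 1]
Schedule:
  Job 3: M1 done at 9, M2 done at 18
  Job 2: M1 done at 17, M2 done at 24
  Job 1: M1 done at 25, M2 done at 26
Makespan = 26

26


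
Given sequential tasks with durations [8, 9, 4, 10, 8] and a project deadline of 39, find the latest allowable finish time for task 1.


LF(activity 1) = deadline - sum of successor durations
Successors: activities 2 through 5 with durations [9, 4, 10, 8]
Sum of successor durations = 31
LF = 39 - 31 = 8

8


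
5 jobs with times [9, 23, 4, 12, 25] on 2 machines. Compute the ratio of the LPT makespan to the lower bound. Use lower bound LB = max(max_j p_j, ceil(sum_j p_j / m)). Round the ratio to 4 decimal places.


LPT order: [25, 23, 12, 9, 4]
Machine loads after assignment: [38, 35]
LPT makespan = 38
Lower bound = max(max_job, ceil(total/2)) = max(25, 37) = 37
Ratio = 38 / 37 = 1.027

1.027


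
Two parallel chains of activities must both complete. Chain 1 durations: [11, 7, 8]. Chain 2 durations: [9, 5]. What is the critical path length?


Path A total = 11 + 7 + 8 = 26
Path B total = 9 + 5 = 14
Critical path = longest path = max(26, 14) = 26

26


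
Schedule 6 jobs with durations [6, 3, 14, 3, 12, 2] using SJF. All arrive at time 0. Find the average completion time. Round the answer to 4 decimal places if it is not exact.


SJF order (ascending): [2, 3, 3, 6, 12, 14]
Completion times:
  Job 1: burst=2, C=2
  Job 2: burst=3, C=5
  Job 3: burst=3, C=8
  Job 4: burst=6, C=14
  Job 5: burst=12, C=26
  Job 6: burst=14, C=40
Average completion = 95/6 = 15.8333

15.8333


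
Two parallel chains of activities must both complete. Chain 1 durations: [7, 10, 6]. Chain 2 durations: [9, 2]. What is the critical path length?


Path A total = 7 + 10 + 6 = 23
Path B total = 9 + 2 = 11
Critical path = longest path = max(23, 11) = 23

23


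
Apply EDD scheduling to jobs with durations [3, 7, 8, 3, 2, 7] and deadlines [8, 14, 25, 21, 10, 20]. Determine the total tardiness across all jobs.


Sort by due date (EDD order): [(3, 8), (2, 10), (7, 14), (7, 20), (3, 21), (8, 25)]
Compute completion times and tardiness:
  Job 1: p=3, d=8, C=3, tardiness=max(0,3-8)=0
  Job 2: p=2, d=10, C=5, tardiness=max(0,5-10)=0
  Job 3: p=7, d=14, C=12, tardiness=max(0,12-14)=0
  Job 4: p=7, d=20, C=19, tardiness=max(0,19-20)=0
  Job 5: p=3, d=21, C=22, tardiness=max(0,22-21)=1
  Job 6: p=8, d=25, C=30, tardiness=max(0,30-25)=5
Total tardiness = 6

6


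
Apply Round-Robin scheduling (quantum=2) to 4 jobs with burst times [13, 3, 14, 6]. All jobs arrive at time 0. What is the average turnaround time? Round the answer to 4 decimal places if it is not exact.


Time quantum = 2
Execution trace:
  J1 runs 2 units, time = 2
  J2 runs 2 units, time = 4
  J3 runs 2 units, time = 6
  J4 runs 2 units, time = 8
  J1 runs 2 units, time = 10
  J2 runs 1 units, time = 11
  J3 runs 2 units, time = 13
  J4 runs 2 units, time = 15
  J1 runs 2 units, time = 17
  J3 runs 2 units, time = 19
  J4 runs 2 units, time = 21
  J1 runs 2 units, time = 23
  J3 runs 2 units, time = 25
  J1 runs 2 units, time = 27
  J3 runs 2 units, time = 29
  J1 runs 2 units, time = 31
  J3 runs 2 units, time = 33
  J1 runs 1 units, time = 34
  J3 runs 2 units, time = 36
Finish times: [34, 11, 36, 21]
Average turnaround = 102/4 = 25.5

25.5


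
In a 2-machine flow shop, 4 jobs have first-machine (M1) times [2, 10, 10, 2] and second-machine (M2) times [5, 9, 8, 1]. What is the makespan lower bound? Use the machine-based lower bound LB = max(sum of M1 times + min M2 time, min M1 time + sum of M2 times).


LB1 = sum(M1 times) + min(M2 times) = 24 + 1 = 25
LB2 = min(M1 times) + sum(M2 times) = 2 + 23 = 25
Lower bound = max(LB1, LB2) = max(25, 25) = 25

25


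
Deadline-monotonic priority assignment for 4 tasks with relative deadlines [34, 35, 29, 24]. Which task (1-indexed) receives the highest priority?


Sort tasks by relative deadline (ascending):
  Task 4: deadline = 24
  Task 3: deadline = 29
  Task 1: deadline = 34
  Task 2: deadline = 35
Priority order (highest first): [4, 3, 1, 2]
Highest priority task = 4

4


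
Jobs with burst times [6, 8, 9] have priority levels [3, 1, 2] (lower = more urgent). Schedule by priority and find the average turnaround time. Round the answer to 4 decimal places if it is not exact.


Sort by priority (ascending = highest first):
Order: [(1, 8), (2, 9), (3, 6)]
Completion times:
  Priority 1, burst=8, C=8
  Priority 2, burst=9, C=17
  Priority 3, burst=6, C=23
Average turnaround = 48/3 = 16.0

16.0


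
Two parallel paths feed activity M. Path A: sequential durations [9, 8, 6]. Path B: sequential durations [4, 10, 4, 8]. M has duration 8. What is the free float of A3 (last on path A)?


ES(A3) = sum of predecessors on chain A = 17
EF(A3) = ES + duration = 17 + 6 = 23
Successor of A3 is M. ES(M) = max(sum(A), sum(B)) = max(23, 26) = 26
Free float = ES(successor) - EF(current) = 26 - 23 = 3

3


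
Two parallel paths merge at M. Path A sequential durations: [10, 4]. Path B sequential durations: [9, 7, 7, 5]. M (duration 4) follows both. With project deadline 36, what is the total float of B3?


Forward pass: ES(B3) = sum of predecessors on chain B = 16
EF = ES + duration = 16 + 7 = 23
Backward pass: LF(M) = deadline = 36; LS(M) = 36 - 4 = 32
LF(B3) = LS(M) - sum(successors on chain B) = 32 - 5 = 27
LS = LF - duration = 27 - 7 = 20
Total float = LS - ES = 20 - 16 = 4

4


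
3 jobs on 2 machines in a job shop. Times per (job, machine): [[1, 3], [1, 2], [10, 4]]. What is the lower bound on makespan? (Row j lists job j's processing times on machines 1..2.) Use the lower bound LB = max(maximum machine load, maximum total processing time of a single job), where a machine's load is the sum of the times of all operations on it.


Machine loads:
  Machine 1: 1 + 1 + 10 = 12
  Machine 2: 3 + 2 + 4 = 9
Max machine load = 12
Job totals:
  Job 1: 4
  Job 2: 3
  Job 3: 14
Max job total = 14
Lower bound = max(12, 14) = 14

14


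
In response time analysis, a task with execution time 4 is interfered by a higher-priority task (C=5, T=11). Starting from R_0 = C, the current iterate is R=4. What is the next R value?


R_next = C + ceil(R_prev / T_hp) * C_hp
ceil(4 / 11) = ceil(0.3636) = 1
Interference = 1 * 5 = 5
R_next = 4 + 5 = 9

9


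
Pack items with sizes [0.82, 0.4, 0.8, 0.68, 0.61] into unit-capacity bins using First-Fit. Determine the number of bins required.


Place items sequentially using First-Fit:
  Item 0.82 -> new Bin 1
  Item 0.4 -> new Bin 2
  Item 0.8 -> new Bin 3
  Item 0.68 -> new Bin 4
  Item 0.61 -> new Bin 5
Total bins used = 5

5


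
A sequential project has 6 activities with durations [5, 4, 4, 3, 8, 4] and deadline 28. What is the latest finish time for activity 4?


LF(activity 4) = deadline - sum of successor durations
Successors: activities 5 through 6 with durations [8, 4]
Sum of successor durations = 12
LF = 28 - 12 = 16

16


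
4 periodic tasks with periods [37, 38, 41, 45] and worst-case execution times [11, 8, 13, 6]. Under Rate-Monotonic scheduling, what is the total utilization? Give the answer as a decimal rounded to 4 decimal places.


Compute individual utilizations (exact fractions):
  Task 1: C/T = 11/37 (approx. 0.2973)
  Task 2: C/T = 8/38 = 4/19 (approx. 0.2105)
  Task 3: C/T = 13/41 (approx. 0.3171)
  Task 4: C/T = 6/45 = 2/15 (approx. 0.1333)
Total utilization U = 11/37 + 4/19 + 13/41 + 2/15 = 414286/432345
Rounded to 4 decimal places: U = 0.9582
RM (Liu & Layland) bound for 4 tasks = 0.756828; compare with U = 414286/432345 (approx. 0.958230)
bound < U <= 1, so the RM sufficient condition is not met (inconclusive; an exact test such as response-time analysis is needed).

0.9582
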